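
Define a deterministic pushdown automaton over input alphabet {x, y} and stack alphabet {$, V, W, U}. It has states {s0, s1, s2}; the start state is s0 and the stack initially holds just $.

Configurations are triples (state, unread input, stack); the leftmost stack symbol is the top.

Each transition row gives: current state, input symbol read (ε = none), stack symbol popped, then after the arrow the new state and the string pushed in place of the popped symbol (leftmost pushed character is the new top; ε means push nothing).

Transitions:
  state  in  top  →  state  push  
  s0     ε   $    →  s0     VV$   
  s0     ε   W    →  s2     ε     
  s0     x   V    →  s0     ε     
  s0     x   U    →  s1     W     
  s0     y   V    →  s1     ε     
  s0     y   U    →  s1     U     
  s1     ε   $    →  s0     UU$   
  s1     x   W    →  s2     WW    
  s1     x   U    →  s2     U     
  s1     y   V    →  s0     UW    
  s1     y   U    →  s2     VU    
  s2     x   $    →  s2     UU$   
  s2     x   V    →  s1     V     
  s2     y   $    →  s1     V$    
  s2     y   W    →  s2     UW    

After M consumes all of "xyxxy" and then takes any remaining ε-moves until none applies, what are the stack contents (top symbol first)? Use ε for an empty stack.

(s0, xyxxy, $)
  ε-move, top $: go to s0, push VV$ → (s0, xyxxy, VV$)
  read x, top V: go to s0, push ε → (s0, yxxy, V$)
  read y, top V: go to s1, push ε → (s1, xxy, $)
  ε-move, top $: go to s0, push UU$ → (s0, xxy, UU$)
  read x, top U: go to s1, push W → (s1, xy, WU$)
  read x, top W: go to s2, push WW → (s2, y, WWU$)
  read y, top W: go to s2, push UW → (s2, ε, UWWU$)
All input consumed in state s2 with stack UWWU$.

UWWU$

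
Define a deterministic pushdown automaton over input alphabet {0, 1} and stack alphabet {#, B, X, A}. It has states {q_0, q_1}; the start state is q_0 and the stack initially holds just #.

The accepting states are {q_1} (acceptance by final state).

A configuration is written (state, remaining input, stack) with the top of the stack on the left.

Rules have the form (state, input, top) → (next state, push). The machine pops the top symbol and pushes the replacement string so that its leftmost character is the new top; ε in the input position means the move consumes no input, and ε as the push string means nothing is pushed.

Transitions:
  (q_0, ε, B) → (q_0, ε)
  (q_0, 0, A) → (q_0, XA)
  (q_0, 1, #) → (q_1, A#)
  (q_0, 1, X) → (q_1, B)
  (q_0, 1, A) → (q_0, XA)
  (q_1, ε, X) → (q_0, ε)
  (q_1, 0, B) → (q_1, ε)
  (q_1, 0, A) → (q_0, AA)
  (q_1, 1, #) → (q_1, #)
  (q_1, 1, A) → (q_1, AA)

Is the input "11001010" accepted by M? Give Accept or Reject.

(q_0, 11001010, #)
  read 1, top #: go to q_1, push A# → (q_1, 1001010, A#)
  read 1, top A: go to q_1, push AA → (q_1, 001010, AA#)
  read 0, top A: go to q_0, push AA → (q_0, 01010, AAA#)
  read 0, top A: go to q_0, push XA → (q_0, 1010, XAAA#)
  read 1, top X: go to q_1, push B → (q_1, 010, BAAA#)
  read 0, top B: go to q_1, push ε → (q_1, 10, AAA#)
  read 1, top A: go to q_1, push AA → (q_1, 0, AAAA#)
  read 0, top A: go to q_0, push AA → (q_0, ε, AAAAA#)
All input consumed; state q_0 ∉ F and no further ε-move applies.

Reject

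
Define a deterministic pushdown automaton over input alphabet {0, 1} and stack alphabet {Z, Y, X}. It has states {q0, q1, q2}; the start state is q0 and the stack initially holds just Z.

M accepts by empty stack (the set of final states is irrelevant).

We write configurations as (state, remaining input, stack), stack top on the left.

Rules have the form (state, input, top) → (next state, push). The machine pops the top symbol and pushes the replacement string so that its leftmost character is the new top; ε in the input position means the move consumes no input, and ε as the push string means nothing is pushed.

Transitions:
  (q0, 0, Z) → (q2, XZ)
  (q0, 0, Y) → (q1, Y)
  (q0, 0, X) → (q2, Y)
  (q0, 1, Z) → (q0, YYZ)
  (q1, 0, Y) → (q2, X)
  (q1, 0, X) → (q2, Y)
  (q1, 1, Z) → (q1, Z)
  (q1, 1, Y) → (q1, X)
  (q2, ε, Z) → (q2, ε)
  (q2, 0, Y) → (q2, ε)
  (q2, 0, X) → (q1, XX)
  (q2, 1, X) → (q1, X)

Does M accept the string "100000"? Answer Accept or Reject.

(q0, 100000, Z)
  read 1, top Z: go to q0, push YYZ → (q0, 00000, YYZ)
  read 0, top Y: go to q1, push Y → (q1, 0000, YYZ)
  read 0, top Y: go to q2, push X → (q2, 000, XYZ)
  read 0, top X: go to q1, push XX → (q1, 00, XXYZ)
  read 0, top X: go to q2, push Y → (q2, 0, YXYZ)
  read 0, top Y: go to q2, push ε → (q2, ε, XYZ)
All input consumed; stack is XYZ, not empty, and no further ε-move applies.

Reject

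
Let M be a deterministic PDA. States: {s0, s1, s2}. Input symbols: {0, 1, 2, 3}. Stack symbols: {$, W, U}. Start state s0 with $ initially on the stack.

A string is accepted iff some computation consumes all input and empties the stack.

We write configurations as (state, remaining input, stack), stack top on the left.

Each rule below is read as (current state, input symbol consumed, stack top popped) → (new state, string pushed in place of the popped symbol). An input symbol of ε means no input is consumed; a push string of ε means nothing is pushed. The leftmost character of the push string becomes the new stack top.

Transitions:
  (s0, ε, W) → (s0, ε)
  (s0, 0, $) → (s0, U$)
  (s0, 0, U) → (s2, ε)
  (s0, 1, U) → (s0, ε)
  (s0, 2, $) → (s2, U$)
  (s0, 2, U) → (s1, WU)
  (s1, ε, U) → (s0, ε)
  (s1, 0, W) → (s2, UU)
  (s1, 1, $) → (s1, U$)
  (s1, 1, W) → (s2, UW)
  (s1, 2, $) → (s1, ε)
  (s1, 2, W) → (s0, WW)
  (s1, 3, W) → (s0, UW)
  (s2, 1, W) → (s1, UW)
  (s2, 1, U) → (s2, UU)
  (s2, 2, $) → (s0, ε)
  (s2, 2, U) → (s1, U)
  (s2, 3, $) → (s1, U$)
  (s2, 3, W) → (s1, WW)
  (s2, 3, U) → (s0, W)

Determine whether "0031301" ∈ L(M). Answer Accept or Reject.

(s0, 0031301, $)
  read 0, top $: go to s0, push U$ → (s0, 031301, U$)
  read 0, top U: go to s2, push ε → (s2, 31301, $)
  read 3, top $: go to s1, push U$ → (s1, 1301, U$)
  ε-move, top U: go to s0, push ε → (s0, 1301, $)
No transition applies at (s0, 1301, $); input not fully consumed.

Reject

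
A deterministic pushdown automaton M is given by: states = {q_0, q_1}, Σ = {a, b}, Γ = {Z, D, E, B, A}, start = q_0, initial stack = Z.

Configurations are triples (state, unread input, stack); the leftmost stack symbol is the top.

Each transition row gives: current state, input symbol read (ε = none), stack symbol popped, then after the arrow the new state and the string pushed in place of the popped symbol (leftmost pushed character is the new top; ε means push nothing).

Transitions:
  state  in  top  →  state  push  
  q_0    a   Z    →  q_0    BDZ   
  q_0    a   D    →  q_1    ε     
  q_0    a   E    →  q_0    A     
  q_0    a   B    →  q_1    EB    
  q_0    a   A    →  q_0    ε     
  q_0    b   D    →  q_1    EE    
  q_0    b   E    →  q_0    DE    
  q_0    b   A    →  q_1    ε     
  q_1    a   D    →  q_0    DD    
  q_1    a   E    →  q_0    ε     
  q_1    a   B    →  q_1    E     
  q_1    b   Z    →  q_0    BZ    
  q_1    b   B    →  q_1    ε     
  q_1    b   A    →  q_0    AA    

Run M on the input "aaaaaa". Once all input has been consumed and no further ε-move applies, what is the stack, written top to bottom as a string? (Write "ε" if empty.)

(q_0, aaaaaa, Z) ⊢ (q_0, aaaaa, BDZ) ⊢ (q_1, aaaa, EBDZ) ⊢ (q_0, aaa, BDZ) ⊢ (q_1, aa, EBDZ) ⊢ (q_0, a, BDZ) ⊢ (q_1, ε, EBDZ)
All input consumed in state q_1 with stack EBDZ.

EBDZ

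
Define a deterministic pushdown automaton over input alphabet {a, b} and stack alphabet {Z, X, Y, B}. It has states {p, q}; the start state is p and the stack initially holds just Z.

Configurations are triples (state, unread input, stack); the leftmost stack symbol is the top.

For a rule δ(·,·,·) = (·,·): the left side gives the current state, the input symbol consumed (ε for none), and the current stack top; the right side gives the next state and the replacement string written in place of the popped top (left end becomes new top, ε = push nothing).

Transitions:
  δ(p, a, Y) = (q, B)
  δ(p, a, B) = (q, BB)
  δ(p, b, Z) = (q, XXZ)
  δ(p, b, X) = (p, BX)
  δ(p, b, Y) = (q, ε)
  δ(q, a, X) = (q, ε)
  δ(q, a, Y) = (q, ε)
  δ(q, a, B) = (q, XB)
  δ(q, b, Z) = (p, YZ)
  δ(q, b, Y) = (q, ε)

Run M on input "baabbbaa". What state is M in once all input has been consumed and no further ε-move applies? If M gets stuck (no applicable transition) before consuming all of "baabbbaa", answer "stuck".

(p, baabbbaa, Z)
  read b, top Z: go to q, push XXZ → (q, aabbbaa, XXZ)
  read a, top X: go to q, push ε → (q, abbbaa, XZ)
  read a, top X: go to q, push ε → (q, bbbaa, Z)
  read b, top Z: go to p, push YZ → (p, bbaa, YZ)
  read b, top Y: go to q, push ε → (q, baa, Z)
  read b, top Z: go to p, push YZ → (p, aa, YZ)
  read a, top Y: go to q, push B → (q, a, BZ)
  read a, top B: go to q, push XB → (q, ε, XBZ)
All input consumed; M is in state q.

q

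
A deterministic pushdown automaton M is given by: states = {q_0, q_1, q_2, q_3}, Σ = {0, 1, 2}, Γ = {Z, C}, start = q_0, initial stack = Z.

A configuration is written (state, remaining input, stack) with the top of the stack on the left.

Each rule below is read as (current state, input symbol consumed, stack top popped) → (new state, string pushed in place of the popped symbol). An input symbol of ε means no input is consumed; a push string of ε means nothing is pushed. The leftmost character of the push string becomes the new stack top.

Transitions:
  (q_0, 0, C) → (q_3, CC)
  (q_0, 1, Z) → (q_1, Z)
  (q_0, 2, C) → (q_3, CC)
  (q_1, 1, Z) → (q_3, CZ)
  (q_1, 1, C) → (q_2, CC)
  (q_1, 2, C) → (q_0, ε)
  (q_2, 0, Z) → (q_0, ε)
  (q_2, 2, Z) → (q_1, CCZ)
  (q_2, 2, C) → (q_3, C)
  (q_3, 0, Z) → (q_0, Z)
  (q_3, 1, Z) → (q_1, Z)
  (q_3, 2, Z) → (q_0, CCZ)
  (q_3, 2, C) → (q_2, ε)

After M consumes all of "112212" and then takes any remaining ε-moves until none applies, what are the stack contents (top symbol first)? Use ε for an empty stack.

(q_0, 112212, Z)
  read 1, top Z: go to q_1, push Z → (q_1, 12212, Z)
  read 1, top Z: go to q_3, push CZ → (q_3, 2212, CZ)
  read 2, top C: go to q_2, push ε → (q_2, 212, Z)
  read 2, top Z: go to q_1, push CCZ → (q_1, 12, CCZ)
  read 1, top C: go to q_2, push CC → (q_2, 2, CCCZ)
  read 2, top C: go to q_3, push C → (q_3, ε, CCCZ)
All input consumed in state q_3 with stack CCCZ.

CCCZ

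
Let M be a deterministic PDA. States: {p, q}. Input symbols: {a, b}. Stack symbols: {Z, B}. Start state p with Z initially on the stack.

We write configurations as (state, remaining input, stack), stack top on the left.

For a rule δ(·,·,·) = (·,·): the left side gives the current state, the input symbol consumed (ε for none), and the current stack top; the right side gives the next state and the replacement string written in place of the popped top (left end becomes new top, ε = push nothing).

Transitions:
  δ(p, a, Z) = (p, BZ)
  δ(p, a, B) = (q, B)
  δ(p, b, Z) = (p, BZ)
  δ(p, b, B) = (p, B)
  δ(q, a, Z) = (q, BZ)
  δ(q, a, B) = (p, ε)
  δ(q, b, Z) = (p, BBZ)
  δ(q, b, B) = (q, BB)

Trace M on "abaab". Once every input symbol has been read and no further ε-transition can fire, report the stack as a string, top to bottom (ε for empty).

(p, abaab, Z)
  read a, top Z: go to p, push BZ → (p, baab, BZ)
  read b, top B: go to p, push B → (p, aab, BZ)
  read a, top B: go to q, push B → (q, ab, BZ)
  read a, top B: go to p, push ε → (p, b, Z)
  read b, top Z: go to p, push BZ → (p, ε, BZ)
All input consumed in state p with stack BZ.

BZ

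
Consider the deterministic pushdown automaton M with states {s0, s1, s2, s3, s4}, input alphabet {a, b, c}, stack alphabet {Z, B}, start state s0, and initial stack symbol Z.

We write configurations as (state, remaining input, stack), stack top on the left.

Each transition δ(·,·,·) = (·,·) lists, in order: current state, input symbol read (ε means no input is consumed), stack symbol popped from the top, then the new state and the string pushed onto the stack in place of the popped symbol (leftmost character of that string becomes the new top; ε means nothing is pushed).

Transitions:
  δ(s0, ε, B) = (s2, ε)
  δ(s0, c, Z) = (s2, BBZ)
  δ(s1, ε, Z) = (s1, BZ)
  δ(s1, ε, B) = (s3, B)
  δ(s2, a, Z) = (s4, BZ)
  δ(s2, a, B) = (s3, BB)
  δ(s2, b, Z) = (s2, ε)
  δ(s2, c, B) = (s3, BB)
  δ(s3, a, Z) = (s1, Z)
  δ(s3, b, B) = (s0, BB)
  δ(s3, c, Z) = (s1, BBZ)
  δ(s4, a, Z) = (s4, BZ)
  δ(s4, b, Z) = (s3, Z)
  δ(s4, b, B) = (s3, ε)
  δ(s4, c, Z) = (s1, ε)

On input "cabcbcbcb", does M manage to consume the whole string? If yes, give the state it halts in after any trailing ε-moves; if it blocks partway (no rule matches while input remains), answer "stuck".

(s0, cabcbcbcb, Z)
  read c, top Z: go to s2, push BBZ → (s2, abcbcbcb, BBZ)
  read a, top B: go to s3, push BB → (s3, bcbcbcb, BBBZ)
  read b, top B: go to s0, push BB → (s0, cbcbcb, BBBBZ)
  ε-move, top B: go to s2, push ε → (s2, cbcbcb, BBBZ)
  read c, top B: go to s3, push BB → (s3, bcbcb, BBBBZ)
  read b, top B: go to s0, push BB → (s0, cbcb, BBBBBZ)
  ε-move, top B: go to s2, push ε → (s2, cbcb, BBBBZ)
  read c, top B: go to s3, push BB → (s3, bcb, BBBBBZ)
  read b, top B: go to s0, push BB → (s0, cb, BBBBBBZ)
  ε-move, top B: go to s2, push ε → (s2, cb, BBBBBZ)
  read c, top B: go to s3, push BB → (s3, b, BBBBBBZ)
  read b, top B: go to s0, push BB → (s0, ε, BBBBBBBZ)
  ε-move, top B: go to s2, push ε → (s2, ε, BBBBBBZ)
All input consumed; M is in state s2.

s2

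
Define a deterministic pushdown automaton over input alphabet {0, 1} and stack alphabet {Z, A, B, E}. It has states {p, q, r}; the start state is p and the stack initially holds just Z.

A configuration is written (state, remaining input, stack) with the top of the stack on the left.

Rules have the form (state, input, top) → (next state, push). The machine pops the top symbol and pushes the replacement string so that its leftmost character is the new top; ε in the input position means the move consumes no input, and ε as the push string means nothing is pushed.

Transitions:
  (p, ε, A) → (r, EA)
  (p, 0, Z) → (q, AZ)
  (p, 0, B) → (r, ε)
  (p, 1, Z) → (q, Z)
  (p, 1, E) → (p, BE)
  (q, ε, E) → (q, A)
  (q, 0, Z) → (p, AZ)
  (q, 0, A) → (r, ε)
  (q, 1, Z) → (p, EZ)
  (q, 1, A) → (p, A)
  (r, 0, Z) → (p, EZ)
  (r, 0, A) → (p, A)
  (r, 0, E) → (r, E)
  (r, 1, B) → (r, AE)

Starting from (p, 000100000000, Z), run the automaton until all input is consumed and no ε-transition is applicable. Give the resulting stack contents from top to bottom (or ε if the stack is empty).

(p, 000100000000, Z) ⊢ (q, 00100000000, AZ) ⊢ (r, 0100000000, Z) ⊢ (p, 100000000, EZ) ⊢ (p, 00000000, BEZ) ⊢ (r, 0000000, EZ) ⊢ (r, 000000, EZ) ⊢ (r, 00000, EZ) ⊢ (r, 0000, EZ) ⊢ (r, 000, EZ) ⊢ (r, 00, EZ) ⊢ (r, 0, EZ) ⊢ (r, ε, EZ)
All input consumed in state r with stack EZ.

EZ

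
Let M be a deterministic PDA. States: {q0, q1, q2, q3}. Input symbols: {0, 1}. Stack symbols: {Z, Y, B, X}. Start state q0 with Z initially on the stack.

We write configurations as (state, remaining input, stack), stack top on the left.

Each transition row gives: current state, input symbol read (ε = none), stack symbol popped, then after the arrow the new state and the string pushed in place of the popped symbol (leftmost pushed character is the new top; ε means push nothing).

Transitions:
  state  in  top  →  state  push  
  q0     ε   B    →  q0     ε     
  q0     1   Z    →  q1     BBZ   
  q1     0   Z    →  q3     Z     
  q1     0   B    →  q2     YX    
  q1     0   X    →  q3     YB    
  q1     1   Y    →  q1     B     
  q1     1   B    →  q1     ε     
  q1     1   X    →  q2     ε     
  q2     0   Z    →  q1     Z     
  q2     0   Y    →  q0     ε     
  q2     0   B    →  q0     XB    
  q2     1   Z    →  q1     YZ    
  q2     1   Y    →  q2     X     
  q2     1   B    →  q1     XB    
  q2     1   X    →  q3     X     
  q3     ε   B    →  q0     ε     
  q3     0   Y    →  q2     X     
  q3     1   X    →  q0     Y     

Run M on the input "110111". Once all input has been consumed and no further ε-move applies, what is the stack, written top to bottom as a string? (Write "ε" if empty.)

(q0, 110111, Z)
  read 1, top Z: go to q1, push BBZ → (q1, 10111, BBZ)
  read 1, top B: go to q1, push ε → (q1, 0111, BZ)
  read 0, top B: go to q2, push YX → (q2, 111, YXZ)
  read 1, top Y: go to q2, push X → (q2, 11, XXZ)
  read 1, top X: go to q3, push X → (q3, 1, XXZ)
  read 1, top X: go to q0, push Y → (q0, ε, YXZ)
All input consumed in state q0 with stack YXZ.

YXZ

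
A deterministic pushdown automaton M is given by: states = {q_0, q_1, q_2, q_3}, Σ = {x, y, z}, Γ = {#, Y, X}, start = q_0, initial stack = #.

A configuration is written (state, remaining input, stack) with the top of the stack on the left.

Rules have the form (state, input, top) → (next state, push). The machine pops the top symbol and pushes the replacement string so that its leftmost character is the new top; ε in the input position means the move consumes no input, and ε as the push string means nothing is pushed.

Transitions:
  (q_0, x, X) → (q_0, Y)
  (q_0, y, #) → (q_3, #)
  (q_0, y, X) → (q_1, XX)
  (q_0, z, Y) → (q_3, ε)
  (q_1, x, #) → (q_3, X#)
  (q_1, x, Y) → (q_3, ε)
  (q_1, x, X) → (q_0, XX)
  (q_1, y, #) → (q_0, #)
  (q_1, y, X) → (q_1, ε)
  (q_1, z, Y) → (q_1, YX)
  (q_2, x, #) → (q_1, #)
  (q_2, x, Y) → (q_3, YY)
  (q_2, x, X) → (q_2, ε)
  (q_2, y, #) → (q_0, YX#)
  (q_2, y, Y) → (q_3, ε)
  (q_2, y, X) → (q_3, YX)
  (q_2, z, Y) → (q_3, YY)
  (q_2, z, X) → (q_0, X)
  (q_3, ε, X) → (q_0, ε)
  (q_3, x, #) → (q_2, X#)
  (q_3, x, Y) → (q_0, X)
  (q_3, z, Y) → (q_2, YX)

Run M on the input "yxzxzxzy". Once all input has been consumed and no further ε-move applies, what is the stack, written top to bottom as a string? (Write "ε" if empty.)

(q_0, yxzxzxzy, #)
  read y, top #: go to q_3, push # → (q_3, xzxzxzy, #)
  read x, top #: go to q_2, push X# → (q_2, zxzxzy, X#)
  read z, top X: go to q_0, push X → (q_0, xzxzy, X#)
  read x, top X: go to q_0, push Y → (q_0, zxzy, Y#)
  read z, top Y: go to q_3, push ε → (q_3, xzy, #)
  read x, top #: go to q_2, push X# → (q_2, zy, X#)
  read z, top X: go to q_0, push X → (q_0, y, X#)
  read y, top X: go to q_1, push XX → (q_1, ε, XX#)
All input consumed in state q_1 with stack XX#.

XX#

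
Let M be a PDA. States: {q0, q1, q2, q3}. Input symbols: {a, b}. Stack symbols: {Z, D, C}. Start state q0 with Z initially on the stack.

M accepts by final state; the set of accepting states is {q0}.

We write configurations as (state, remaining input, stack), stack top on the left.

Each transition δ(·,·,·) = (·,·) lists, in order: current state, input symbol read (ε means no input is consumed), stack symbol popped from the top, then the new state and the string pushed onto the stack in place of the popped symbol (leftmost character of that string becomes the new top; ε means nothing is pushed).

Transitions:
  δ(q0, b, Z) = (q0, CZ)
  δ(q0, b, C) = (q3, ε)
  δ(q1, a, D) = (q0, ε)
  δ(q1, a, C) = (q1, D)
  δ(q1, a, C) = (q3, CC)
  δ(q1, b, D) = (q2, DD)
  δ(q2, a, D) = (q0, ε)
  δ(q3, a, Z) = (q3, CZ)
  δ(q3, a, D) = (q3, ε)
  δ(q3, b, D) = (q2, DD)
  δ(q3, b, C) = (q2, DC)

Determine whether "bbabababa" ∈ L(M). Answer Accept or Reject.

One accepting computation: (q0, bbabababa, Z) ⊢ (q0, babababa, CZ) ⊢ (q3, abababa, Z) ⊢ (q3, bababa, CZ) ⊢ (q2, ababa, DCZ) ⊢ (q0, baba, CZ) ⊢ (q3, aba, Z) ⊢ (q3, ba, CZ) ⊢ (q2, a, DCZ) ⊢ (q0, ε, CZ)
All input consumed and state q0 ∈ F.

Accept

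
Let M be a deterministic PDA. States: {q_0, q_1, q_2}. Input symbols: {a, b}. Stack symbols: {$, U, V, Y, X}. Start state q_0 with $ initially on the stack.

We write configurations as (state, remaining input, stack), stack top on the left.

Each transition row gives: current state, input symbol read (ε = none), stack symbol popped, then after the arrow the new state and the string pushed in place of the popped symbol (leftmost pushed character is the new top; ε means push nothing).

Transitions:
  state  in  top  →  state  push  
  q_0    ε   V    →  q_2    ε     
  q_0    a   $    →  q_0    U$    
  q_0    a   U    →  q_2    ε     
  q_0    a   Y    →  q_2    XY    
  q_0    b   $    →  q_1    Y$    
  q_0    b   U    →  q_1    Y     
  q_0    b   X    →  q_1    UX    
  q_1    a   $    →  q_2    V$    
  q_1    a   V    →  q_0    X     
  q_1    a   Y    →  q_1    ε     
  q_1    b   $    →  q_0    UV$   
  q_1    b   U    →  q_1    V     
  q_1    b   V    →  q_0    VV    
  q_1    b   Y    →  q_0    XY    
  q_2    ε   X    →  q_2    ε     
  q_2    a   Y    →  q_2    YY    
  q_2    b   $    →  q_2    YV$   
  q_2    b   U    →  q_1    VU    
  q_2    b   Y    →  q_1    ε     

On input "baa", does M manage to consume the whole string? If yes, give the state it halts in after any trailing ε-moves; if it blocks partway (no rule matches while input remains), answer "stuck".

q_2

(q_0, baa, $)
  read b, top $: go to q_1, push Y$ → (q_1, aa, Y$)
  read a, top Y: go to q_1, push ε → (q_1, a, $)
  read a, top $: go to q_2, push V$ → (q_2, ε, V$)
All input consumed; M is in state q_2.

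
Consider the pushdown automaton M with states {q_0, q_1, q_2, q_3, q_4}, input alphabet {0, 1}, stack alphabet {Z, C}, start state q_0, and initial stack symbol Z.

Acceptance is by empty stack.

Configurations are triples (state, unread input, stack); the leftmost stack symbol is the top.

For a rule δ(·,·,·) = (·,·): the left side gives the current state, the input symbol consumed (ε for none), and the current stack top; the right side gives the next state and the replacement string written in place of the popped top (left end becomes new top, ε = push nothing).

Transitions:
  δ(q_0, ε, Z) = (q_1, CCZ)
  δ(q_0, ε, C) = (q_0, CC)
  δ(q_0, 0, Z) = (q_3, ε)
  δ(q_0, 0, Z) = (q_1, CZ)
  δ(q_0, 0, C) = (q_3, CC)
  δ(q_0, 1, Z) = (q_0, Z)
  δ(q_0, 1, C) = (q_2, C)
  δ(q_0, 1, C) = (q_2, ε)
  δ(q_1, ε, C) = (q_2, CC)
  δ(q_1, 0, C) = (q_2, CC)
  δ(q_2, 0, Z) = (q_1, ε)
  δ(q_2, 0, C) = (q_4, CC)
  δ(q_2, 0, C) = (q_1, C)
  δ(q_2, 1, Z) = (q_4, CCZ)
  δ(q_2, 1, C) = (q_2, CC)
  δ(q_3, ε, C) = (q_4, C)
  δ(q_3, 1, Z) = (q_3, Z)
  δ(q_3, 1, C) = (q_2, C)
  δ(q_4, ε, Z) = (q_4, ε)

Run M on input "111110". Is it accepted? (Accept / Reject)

Accept

One accepting computation: (q_0, 111110, Z) ⊢ (q_0, 11110, Z) ⊢ (q_0, 1110, Z) ⊢ (q_0, 110, Z) ⊢ (q_0, 10, Z) ⊢ (q_0, 0, Z) ⊢ (q_3, ε, ε)
All input consumed and the stack is empty.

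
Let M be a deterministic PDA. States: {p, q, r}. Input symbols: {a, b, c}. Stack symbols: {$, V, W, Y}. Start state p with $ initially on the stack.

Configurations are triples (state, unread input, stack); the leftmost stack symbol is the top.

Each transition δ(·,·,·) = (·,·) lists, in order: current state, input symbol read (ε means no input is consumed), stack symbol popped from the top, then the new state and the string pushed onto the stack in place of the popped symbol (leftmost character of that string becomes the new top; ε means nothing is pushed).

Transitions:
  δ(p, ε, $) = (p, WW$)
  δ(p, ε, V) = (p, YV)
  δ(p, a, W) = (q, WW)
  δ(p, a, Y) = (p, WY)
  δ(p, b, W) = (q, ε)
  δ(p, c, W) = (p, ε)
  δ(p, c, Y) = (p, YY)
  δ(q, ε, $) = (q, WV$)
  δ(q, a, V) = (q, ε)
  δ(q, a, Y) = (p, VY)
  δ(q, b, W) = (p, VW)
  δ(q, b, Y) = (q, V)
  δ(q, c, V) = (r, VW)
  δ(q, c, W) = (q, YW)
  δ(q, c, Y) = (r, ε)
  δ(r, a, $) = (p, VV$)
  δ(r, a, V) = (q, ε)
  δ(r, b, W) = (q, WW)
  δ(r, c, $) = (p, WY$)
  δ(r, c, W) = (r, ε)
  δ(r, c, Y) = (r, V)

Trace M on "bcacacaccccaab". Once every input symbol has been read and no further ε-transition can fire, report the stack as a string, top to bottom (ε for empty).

(p, bcacacaccccaab, $)
  ε-move, top $: go to p, push WW$ → (p, bcacacaccccaab, WW$)
  read b, top W: go to q, push ε → (q, cacacaccccaab, W$)
  read c, top W: go to q, push YW → (q, acacaccccaab, YW$)
  read a, top Y: go to p, push VY → (p, cacaccccaab, VYW$)
  ε-move, top V: go to p, push YV → (p, cacaccccaab, YVYW$)
  read c, top Y: go to p, push YY → (p, acaccccaab, YYVYW$)
  read a, top Y: go to p, push WY → (p, caccccaab, WYYVYW$)
  read c, top W: go to p, push ε → (p, accccaab, YYVYW$)
  read a, top Y: go to p, push WY → (p, ccccaab, WYYVYW$)
  read c, top W: go to p, push ε → (p, cccaab, YYVYW$)
  read c, top Y: go to p, push YY → (p, ccaab, YYYVYW$)
  read c, top Y: go to p, push YY → (p, caab, YYYYVYW$)
  read c, top Y: go to p, push YY → (p, aab, YYYYYVYW$)
  read a, top Y: go to p, push WY → (p, ab, WYYYYYVYW$)
  read a, top W: go to q, push WW → (q, b, WWYYYYYVYW$)
  read b, top W: go to p, push VW → (p, ε, VWWYYYYYVYW$)
  ε-move, top V: go to p, push YV → (p, ε, YVWWYYYYYVYW$)
All input consumed in state p with stack YVWWYYYYYVYW$.

YVWWYYYYYVYW$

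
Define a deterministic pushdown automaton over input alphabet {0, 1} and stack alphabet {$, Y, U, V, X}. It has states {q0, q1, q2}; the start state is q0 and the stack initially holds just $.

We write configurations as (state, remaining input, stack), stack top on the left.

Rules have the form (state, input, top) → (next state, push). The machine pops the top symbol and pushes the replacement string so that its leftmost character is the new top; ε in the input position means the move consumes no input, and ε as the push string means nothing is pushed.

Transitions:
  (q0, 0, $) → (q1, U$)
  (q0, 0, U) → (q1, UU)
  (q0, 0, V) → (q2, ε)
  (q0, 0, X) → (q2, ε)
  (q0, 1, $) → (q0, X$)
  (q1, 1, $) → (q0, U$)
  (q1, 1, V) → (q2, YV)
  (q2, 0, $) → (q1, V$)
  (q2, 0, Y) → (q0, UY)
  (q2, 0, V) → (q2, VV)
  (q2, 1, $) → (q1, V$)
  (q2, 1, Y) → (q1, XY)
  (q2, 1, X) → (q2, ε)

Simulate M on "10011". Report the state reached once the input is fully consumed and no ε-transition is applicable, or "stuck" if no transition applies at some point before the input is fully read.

(q0, 10011, $)
  read 1, top $: go to q0, push X$ → (q0, 0011, X$)
  read 0, top X: go to q2, push ε → (q2, 011, $)
  read 0, top $: go to q1, push V$ → (q1, 11, V$)
  read 1, top V: go to q2, push YV → (q2, 1, YV$)
  read 1, top Y: go to q1, push XY → (q1, ε, XYV$)
All input consumed; M is in state q1.

q1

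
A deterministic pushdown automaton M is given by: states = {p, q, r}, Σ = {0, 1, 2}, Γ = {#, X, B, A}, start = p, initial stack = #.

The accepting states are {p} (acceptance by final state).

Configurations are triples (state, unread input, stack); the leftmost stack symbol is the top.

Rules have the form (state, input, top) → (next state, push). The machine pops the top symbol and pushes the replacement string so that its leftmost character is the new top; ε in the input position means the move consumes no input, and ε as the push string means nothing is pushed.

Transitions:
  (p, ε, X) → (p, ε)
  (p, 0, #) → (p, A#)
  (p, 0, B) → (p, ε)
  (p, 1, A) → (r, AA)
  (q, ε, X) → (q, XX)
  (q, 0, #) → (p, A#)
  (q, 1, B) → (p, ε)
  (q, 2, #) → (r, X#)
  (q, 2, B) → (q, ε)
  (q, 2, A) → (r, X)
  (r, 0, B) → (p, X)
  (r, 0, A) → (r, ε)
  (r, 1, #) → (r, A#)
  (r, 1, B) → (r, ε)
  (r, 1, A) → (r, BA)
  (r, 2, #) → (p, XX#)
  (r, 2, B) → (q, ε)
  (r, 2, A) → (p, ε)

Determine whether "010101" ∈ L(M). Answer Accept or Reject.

(p, 010101, #) ⊢ (p, 10101, A#) ⊢ (r, 0101, AA#) ⊢ (r, 101, A#) ⊢ (r, 01, BA#) ⊢ (p, 1, XA#) ⊢ (p, 1, A#) ⊢ (r, ε, AA#)
All input consumed; state r ∉ F and no further ε-move applies.

Reject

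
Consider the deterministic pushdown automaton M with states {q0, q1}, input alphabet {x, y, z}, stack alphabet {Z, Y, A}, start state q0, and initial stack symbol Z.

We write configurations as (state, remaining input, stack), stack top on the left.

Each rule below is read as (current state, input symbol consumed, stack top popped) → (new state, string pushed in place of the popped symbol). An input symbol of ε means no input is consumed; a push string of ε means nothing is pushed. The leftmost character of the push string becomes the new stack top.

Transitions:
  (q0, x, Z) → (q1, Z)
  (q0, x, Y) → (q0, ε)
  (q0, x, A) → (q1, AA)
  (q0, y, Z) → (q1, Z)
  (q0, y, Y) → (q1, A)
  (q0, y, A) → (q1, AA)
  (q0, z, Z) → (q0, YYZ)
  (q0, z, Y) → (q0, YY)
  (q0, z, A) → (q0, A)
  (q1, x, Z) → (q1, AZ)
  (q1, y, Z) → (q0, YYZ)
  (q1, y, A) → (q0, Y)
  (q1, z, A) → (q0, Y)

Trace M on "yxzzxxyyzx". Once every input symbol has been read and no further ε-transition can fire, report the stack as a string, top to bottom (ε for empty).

(q0, yxzzxxyyzx, Z)
  read y, top Z: go to q1, push Z → (q1, xzzxxyyzx, Z)
  read x, top Z: go to q1, push AZ → (q1, zzxxyyzx, AZ)
  read z, top A: go to q0, push Y → (q0, zxxyyzx, YZ)
  read z, top Y: go to q0, push YY → (q0, xxyyzx, YYZ)
  read x, top Y: go to q0, push ε → (q0, xyyzx, YZ)
  read x, top Y: go to q0, push ε → (q0, yyzx, Z)
  read y, top Z: go to q1, push Z → (q1, yzx, Z)
  read y, top Z: go to q0, push YYZ → (q0, zx, YYZ)
  read z, top Y: go to q0, push YY → (q0, x, YYYZ)
  read x, top Y: go to q0, push ε → (q0, ε, YYZ)
All input consumed in state q0 with stack YYZ.

YYZ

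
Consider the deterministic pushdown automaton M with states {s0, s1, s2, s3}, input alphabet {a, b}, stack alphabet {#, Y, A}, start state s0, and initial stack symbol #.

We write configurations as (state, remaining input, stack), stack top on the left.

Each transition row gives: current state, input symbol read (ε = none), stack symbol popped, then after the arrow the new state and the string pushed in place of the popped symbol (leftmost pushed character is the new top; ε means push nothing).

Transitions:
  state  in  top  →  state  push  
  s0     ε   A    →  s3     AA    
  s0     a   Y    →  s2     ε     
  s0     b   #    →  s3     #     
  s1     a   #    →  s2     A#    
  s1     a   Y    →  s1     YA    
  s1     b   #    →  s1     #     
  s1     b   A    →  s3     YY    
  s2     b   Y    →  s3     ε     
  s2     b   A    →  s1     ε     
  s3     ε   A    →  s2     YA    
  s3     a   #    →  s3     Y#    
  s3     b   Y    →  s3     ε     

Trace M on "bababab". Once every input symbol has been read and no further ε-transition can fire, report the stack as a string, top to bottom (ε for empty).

#

(s0, bababab, #) ⊢ (s3, ababab, #) ⊢ (s3, babab, Y#) ⊢ (s3, abab, #) ⊢ (s3, bab, Y#) ⊢ (s3, ab, #) ⊢ (s3, b, Y#) ⊢ (s3, ε, #)
All input consumed in state s3 with stack #.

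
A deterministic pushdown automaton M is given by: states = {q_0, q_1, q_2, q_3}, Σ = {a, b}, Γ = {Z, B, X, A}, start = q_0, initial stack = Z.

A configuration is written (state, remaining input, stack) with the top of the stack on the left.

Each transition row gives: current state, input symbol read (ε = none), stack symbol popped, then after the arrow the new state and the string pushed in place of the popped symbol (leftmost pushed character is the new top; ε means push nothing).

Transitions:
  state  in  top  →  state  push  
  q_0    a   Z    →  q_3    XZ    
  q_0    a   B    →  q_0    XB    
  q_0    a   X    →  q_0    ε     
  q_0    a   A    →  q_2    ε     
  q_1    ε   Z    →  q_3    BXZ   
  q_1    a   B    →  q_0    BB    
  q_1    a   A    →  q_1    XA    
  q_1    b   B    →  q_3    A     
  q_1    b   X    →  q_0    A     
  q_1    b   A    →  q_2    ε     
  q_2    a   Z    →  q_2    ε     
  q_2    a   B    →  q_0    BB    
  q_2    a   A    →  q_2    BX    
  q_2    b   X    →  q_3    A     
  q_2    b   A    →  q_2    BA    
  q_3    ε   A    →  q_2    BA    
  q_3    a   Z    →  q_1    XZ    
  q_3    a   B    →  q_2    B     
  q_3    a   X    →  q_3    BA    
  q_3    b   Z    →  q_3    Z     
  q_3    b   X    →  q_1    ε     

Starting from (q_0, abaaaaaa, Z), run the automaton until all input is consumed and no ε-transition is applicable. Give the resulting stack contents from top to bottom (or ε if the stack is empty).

BBXZ

(q_0, abaaaaaa, Z) ⊢ (q_3, baaaaaa, XZ) ⊢ (q_1, aaaaaa, Z) ⊢ (q_3, aaaaaa, BXZ) ⊢ (q_2, aaaaa, BXZ) ⊢ (q_0, aaaa, BBXZ) ⊢ (q_0, aaa, XBBXZ) ⊢ (q_0, aa, BBXZ) ⊢ (q_0, a, XBBXZ) ⊢ (q_0, ε, BBXZ)
All input consumed in state q_0 with stack BBXZ.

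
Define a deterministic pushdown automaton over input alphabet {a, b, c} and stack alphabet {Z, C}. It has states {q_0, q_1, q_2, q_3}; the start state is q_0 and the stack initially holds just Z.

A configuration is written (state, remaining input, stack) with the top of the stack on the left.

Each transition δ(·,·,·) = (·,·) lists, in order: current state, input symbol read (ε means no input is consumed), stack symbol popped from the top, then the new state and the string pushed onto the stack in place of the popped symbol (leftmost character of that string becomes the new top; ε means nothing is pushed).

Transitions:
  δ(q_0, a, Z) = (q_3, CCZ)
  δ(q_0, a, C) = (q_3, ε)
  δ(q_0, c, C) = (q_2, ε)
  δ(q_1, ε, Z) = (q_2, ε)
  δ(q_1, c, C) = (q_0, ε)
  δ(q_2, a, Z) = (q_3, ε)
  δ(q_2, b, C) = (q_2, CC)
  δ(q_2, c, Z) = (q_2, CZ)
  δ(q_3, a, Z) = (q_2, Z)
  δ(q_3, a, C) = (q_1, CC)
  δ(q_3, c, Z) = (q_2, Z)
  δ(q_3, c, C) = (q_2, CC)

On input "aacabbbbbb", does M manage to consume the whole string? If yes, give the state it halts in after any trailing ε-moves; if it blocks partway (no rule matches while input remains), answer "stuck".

(q_0, aacabbbbbb, Z)
  read a, top Z: go to q_3, push CCZ → (q_3, acabbbbbb, CCZ)
  read a, top C: go to q_1, push CC → (q_1, cabbbbbb, CCCZ)
  read c, top C: go to q_0, push ε → (q_0, abbbbbb, CCZ)
  read a, top C: go to q_3, push ε → (q_3, bbbbbb, CZ)
No transition for (q_3, b, top C); M blocks with input bbbbbb remaining.

stuck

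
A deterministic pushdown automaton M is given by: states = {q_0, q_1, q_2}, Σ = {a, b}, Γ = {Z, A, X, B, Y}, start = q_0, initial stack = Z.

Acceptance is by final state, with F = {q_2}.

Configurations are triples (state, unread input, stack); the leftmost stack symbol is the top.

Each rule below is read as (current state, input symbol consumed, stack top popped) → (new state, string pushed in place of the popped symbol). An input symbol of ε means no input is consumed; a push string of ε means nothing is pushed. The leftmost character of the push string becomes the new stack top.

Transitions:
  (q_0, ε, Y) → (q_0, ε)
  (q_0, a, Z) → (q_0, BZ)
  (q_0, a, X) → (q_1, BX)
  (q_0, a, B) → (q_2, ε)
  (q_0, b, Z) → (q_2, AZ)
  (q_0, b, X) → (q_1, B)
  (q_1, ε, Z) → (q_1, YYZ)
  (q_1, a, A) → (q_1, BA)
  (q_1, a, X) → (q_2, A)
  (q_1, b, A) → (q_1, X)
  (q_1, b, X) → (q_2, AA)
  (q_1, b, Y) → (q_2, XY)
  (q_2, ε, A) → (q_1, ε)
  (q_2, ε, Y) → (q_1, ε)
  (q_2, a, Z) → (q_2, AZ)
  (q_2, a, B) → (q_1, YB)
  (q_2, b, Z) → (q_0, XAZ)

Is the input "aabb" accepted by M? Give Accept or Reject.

(q_0, aabb, Z)
  read a, top Z: go to q_0, push BZ → (q_0, abb, BZ)
  read a, top B: go to q_2, push ε → (q_2, bb, Z)
  read b, top Z: go to q_0, push XAZ → (q_0, b, XAZ)
  read b, top X: go to q_1, push B → (q_1, ε, BAZ)
All input consumed; state q_1 ∉ F and no further ε-move applies.

Reject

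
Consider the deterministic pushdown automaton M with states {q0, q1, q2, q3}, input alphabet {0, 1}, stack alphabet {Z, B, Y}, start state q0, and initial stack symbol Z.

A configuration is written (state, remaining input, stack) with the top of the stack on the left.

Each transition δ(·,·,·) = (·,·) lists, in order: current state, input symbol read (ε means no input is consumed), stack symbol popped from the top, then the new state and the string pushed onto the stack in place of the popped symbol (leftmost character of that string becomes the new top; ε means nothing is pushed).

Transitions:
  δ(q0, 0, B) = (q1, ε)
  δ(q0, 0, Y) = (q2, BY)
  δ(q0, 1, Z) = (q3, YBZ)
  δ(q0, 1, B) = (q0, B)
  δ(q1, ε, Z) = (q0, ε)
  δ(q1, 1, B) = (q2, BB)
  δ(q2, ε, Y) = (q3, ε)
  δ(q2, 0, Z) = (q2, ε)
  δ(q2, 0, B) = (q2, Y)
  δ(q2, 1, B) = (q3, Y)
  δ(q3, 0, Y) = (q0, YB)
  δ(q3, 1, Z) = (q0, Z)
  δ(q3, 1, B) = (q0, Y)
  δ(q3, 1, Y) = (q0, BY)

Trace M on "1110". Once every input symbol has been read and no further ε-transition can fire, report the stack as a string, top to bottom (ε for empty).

YBZ

(q0, 1110, Z) ⊢ (q3, 110, YBZ) ⊢ (q0, 10, BYBZ) ⊢ (q0, 0, BYBZ) ⊢ (q1, ε, YBZ)
All input consumed in state q1 with stack YBZ.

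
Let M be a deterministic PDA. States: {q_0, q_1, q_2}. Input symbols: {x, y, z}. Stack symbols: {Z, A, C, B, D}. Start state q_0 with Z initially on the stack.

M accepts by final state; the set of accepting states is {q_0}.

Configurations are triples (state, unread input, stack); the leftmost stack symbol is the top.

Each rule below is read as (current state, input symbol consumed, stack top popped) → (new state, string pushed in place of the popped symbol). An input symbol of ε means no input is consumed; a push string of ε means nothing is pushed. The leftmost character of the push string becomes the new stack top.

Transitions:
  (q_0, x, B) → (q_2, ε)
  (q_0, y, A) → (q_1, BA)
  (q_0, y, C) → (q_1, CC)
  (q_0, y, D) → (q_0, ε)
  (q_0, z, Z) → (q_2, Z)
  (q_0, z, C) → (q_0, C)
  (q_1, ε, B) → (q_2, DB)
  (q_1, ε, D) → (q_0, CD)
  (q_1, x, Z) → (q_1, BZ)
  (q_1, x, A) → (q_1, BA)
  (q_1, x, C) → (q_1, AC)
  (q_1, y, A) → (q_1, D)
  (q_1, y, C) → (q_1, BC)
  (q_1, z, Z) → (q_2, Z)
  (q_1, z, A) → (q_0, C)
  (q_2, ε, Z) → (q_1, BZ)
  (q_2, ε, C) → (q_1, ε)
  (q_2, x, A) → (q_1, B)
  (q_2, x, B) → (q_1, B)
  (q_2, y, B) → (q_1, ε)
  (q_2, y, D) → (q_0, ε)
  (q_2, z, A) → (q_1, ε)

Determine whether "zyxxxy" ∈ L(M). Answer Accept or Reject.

Reject

(q_0, zyxxxy, Z)
  read z, top Z: go to q_2, push Z → (q_2, yxxxy, Z)
  ε-move, top Z: go to q_1, push BZ → (q_1, yxxxy, BZ)
  ε-move, top B: go to q_2, push DB → (q_2, yxxxy, DBZ)
  read y, top D: go to q_0, push ε → (q_0, xxxy, BZ)
  read x, top B: go to q_2, push ε → (q_2, xxy, Z)
  ε-move, top Z: go to q_1, push BZ → (q_1, xxy, BZ)
  ε-move, top B: go to q_2, push DB → (q_2, xxy, DBZ)
No transition applies at (q_2, xxy, DBZ); input not fully consumed.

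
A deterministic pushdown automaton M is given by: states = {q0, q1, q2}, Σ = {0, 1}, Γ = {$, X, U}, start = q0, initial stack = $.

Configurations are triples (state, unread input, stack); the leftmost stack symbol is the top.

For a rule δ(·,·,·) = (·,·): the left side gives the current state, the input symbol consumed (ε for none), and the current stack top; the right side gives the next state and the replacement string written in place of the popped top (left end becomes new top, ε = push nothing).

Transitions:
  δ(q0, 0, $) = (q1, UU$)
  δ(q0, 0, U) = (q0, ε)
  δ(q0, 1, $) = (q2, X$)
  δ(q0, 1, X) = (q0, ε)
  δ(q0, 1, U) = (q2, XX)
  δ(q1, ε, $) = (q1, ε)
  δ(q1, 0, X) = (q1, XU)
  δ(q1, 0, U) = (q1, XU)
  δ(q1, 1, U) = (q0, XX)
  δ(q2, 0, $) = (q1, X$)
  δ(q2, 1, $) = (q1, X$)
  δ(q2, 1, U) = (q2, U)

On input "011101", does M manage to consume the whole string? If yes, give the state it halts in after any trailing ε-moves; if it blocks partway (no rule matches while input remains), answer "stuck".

q2

(q0, 011101, $)
  read 0, top $: go to q1, push UU$ → (q1, 11101, UU$)
  read 1, top U: go to q0, push XX → (q0, 1101, XXU$)
  read 1, top X: go to q0, push ε → (q0, 101, XU$)
  read 1, top X: go to q0, push ε → (q0, 01, U$)
  read 0, top U: go to q0, push ε → (q0, 1, $)
  read 1, top $: go to q2, push X$ → (q2, ε, X$)
All input consumed; M is in state q2.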